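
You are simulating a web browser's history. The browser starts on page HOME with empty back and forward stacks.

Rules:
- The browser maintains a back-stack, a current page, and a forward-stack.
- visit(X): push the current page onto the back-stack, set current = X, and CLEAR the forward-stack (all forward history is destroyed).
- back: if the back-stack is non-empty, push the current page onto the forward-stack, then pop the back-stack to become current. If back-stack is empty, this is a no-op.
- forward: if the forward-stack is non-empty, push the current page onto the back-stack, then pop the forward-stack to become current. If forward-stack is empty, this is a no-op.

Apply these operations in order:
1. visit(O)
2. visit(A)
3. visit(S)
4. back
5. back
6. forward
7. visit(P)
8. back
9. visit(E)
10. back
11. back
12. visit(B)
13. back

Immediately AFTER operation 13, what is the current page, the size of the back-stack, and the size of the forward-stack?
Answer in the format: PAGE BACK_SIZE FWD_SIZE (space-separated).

After 1 (visit(O)): cur=O back=1 fwd=0
After 2 (visit(A)): cur=A back=2 fwd=0
After 3 (visit(S)): cur=S back=3 fwd=0
After 4 (back): cur=A back=2 fwd=1
After 5 (back): cur=O back=1 fwd=2
After 6 (forward): cur=A back=2 fwd=1
After 7 (visit(P)): cur=P back=3 fwd=0
After 8 (back): cur=A back=2 fwd=1
After 9 (visit(E)): cur=E back=3 fwd=0
After 10 (back): cur=A back=2 fwd=1
After 11 (back): cur=O back=1 fwd=2
After 12 (visit(B)): cur=B back=2 fwd=0
After 13 (back): cur=O back=1 fwd=1

O 1 1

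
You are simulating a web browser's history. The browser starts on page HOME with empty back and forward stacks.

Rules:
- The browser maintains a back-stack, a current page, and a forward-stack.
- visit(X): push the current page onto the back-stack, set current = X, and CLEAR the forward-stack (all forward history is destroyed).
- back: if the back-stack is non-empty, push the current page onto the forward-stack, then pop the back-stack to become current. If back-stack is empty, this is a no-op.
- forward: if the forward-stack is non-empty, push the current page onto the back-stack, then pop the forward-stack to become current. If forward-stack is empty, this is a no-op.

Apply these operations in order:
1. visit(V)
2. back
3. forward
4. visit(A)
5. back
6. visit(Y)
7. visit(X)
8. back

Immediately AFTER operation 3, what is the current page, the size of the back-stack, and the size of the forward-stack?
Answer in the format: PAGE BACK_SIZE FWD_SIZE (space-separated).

After 1 (visit(V)): cur=V back=1 fwd=0
After 2 (back): cur=HOME back=0 fwd=1
After 3 (forward): cur=V back=1 fwd=0

V 1 0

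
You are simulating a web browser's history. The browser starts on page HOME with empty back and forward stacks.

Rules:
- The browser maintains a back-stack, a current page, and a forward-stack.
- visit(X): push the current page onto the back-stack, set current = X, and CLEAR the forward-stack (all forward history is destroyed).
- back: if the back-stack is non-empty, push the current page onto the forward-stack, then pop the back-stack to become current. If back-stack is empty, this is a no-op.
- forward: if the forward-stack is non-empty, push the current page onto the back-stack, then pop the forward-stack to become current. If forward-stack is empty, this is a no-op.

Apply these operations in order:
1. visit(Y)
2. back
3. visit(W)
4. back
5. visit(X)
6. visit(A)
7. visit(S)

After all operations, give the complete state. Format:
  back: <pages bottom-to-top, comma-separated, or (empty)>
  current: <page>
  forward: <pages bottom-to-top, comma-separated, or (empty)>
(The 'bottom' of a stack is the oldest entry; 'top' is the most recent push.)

After 1 (visit(Y)): cur=Y back=1 fwd=0
After 2 (back): cur=HOME back=0 fwd=1
After 3 (visit(W)): cur=W back=1 fwd=0
After 4 (back): cur=HOME back=0 fwd=1
After 5 (visit(X)): cur=X back=1 fwd=0
After 6 (visit(A)): cur=A back=2 fwd=0
After 7 (visit(S)): cur=S back=3 fwd=0

Answer: back: HOME,X,A
current: S
forward: (empty)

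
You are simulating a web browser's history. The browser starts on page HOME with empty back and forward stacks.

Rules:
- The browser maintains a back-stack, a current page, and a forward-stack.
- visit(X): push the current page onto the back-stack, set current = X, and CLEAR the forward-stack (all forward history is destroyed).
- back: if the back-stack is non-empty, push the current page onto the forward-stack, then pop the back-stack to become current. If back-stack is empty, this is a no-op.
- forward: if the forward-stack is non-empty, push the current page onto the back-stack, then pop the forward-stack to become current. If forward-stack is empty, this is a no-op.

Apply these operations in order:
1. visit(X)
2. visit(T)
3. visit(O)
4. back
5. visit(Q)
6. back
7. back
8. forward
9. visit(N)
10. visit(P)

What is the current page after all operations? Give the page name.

After 1 (visit(X)): cur=X back=1 fwd=0
After 2 (visit(T)): cur=T back=2 fwd=0
After 3 (visit(O)): cur=O back=3 fwd=0
After 4 (back): cur=T back=2 fwd=1
After 5 (visit(Q)): cur=Q back=3 fwd=0
After 6 (back): cur=T back=2 fwd=1
After 7 (back): cur=X back=1 fwd=2
After 8 (forward): cur=T back=2 fwd=1
After 9 (visit(N)): cur=N back=3 fwd=0
After 10 (visit(P)): cur=P back=4 fwd=0

Answer: P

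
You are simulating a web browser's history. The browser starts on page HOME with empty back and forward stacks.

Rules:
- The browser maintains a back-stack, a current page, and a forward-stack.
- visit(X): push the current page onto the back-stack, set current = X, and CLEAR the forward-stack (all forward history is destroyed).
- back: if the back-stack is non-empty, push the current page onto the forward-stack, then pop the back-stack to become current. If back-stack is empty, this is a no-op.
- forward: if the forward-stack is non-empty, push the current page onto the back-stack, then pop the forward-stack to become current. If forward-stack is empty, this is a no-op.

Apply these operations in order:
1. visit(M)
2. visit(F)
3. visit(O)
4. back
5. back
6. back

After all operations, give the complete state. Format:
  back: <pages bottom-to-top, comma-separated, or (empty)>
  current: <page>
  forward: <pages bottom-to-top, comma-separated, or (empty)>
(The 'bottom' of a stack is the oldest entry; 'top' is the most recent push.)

After 1 (visit(M)): cur=M back=1 fwd=0
After 2 (visit(F)): cur=F back=2 fwd=0
After 3 (visit(O)): cur=O back=3 fwd=0
After 4 (back): cur=F back=2 fwd=1
After 5 (back): cur=M back=1 fwd=2
After 6 (back): cur=HOME back=0 fwd=3

Answer: back: (empty)
current: HOME
forward: O,F,M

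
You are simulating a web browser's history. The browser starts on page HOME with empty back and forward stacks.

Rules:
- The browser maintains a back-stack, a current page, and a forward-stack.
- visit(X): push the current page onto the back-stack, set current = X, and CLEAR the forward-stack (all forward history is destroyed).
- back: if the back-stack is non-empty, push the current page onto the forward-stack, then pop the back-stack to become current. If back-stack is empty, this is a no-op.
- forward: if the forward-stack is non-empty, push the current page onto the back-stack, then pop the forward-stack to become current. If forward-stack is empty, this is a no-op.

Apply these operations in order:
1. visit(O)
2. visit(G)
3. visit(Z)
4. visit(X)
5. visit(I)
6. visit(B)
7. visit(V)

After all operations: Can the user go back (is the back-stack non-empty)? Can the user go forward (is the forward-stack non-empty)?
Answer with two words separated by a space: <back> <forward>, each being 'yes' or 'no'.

Answer: yes no

Derivation:
After 1 (visit(O)): cur=O back=1 fwd=0
After 2 (visit(G)): cur=G back=2 fwd=0
After 3 (visit(Z)): cur=Z back=3 fwd=0
After 4 (visit(X)): cur=X back=4 fwd=0
After 5 (visit(I)): cur=I back=5 fwd=0
After 6 (visit(B)): cur=B back=6 fwd=0
After 7 (visit(V)): cur=V back=7 fwd=0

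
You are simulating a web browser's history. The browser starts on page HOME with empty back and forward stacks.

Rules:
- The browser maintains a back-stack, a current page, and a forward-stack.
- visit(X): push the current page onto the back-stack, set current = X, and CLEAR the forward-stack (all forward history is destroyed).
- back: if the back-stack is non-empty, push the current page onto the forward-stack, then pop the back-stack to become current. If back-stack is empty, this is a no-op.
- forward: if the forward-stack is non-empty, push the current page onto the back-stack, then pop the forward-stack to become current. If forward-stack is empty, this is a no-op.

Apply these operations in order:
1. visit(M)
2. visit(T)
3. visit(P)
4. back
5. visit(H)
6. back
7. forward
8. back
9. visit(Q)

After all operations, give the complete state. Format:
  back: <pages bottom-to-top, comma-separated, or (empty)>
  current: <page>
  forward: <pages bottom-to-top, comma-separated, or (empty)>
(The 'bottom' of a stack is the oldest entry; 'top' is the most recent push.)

After 1 (visit(M)): cur=M back=1 fwd=0
After 2 (visit(T)): cur=T back=2 fwd=0
After 3 (visit(P)): cur=P back=3 fwd=0
After 4 (back): cur=T back=2 fwd=1
After 5 (visit(H)): cur=H back=3 fwd=0
After 6 (back): cur=T back=2 fwd=1
After 7 (forward): cur=H back=3 fwd=0
After 8 (back): cur=T back=2 fwd=1
After 9 (visit(Q)): cur=Q back=3 fwd=0

Answer: back: HOME,M,T
current: Q
forward: (empty)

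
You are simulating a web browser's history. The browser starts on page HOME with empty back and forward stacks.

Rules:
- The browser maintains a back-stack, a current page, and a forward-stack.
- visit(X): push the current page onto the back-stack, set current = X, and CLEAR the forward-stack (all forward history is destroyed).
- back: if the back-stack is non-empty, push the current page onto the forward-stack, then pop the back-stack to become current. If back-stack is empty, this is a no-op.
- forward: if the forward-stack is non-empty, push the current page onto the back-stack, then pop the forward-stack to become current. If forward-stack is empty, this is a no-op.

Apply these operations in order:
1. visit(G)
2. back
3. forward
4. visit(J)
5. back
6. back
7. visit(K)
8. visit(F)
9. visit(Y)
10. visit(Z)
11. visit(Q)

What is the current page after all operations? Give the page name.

After 1 (visit(G)): cur=G back=1 fwd=0
After 2 (back): cur=HOME back=0 fwd=1
After 3 (forward): cur=G back=1 fwd=0
After 4 (visit(J)): cur=J back=2 fwd=0
After 5 (back): cur=G back=1 fwd=1
After 6 (back): cur=HOME back=0 fwd=2
After 7 (visit(K)): cur=K back=1 fwd=0
After 8 (visit(F)): cur=F back=2 fwd=0
After 9 (visit(Y)): cur=Y back=3 fwd=0
After 10 (visit(Z)): cur=Z back=4 fwd=0
After 11 (visit(Q)): cur=Q back=5 fwd=0

Answer: Q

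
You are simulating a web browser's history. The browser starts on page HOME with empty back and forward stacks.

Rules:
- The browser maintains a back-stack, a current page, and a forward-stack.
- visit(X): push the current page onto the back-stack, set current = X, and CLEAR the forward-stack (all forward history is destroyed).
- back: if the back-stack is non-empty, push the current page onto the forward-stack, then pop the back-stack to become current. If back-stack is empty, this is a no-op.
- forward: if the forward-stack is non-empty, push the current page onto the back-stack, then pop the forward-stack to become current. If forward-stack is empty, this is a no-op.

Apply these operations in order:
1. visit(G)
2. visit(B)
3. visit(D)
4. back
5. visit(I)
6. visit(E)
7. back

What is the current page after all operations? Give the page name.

Answer: I

Derivation:
After 1 (visit(G)): cur=G back=1 fwd=0
After 2 (visit(B)): cur=B back=2 fwd=0
After 3 (visit(D)): cur=D back=3 fwd=0
After 4 (back): cur=B back=2 fwd=1
After 5 (visit(I)): cur=I back=3 fwd=0
After 6 (visit(E)): cur=E back=4 fwd=0
After 7 (back): cur=I back=3 fwd=1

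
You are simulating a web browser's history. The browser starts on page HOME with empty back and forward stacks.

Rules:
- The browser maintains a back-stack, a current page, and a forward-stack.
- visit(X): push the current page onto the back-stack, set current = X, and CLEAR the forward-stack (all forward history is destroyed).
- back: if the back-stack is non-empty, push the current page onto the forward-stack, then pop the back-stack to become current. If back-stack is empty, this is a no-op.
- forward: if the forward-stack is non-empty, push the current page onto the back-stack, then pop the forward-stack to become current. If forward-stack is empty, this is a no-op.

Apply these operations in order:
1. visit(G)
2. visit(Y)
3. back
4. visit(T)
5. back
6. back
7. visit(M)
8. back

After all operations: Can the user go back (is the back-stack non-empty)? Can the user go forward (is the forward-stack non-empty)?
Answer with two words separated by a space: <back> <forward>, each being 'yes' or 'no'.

Answer: no yes

Derivation:
After 1 (visit(G)): cur=G back=1 fwd=0
After 2 (visit(Y)): cur=Y back=2 fwd=0
After 3 (back): cur=G back=1 fwd=1
After 4 (visit(T)): cur=T back=2 fwd=0
After 5 (back): cur=G back=1 fwd=1
After 6 (back): cur=HOME back=0 fwd=2
After 7 (visit(M)): cur=M back=1 fwd=0
After 8 (back): cur=HOME back=0 fwd=1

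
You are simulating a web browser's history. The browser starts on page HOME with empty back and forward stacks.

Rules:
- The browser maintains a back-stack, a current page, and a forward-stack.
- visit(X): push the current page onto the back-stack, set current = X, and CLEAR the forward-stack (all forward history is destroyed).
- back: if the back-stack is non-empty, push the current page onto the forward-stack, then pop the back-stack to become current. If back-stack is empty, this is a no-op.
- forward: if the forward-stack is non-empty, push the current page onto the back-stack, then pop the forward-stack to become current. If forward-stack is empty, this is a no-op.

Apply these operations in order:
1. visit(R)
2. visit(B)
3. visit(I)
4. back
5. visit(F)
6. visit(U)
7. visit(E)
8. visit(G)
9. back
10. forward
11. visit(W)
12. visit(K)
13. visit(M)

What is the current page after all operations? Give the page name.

After 1 (visit(R)): cur=R back=1 fwd=0
After 2 (visit(B)): cur=B back=2 fwd=0
After 3 (visit(I)): cur=I back=3 fwd=0
After 4 (back): cur=B back=2 fwd=1
After 5 (visit(F)): cur=F back=3 fwd=0
After 6 (visit(U)): cur=U back=4 fwd=0
After 7 (visit(E)): cur=E back=5 fwd=0
After 8 (visit(G)): cur=G back=6 fwd=0
After 9 (back): cur=E back=5 fwd=1
After 10 (forward): cur=G back=6 fwd=0
After 11 (visit(W)): cur=W back=7 fwd=0
After 12 (visit(K)): cur=K back=8 fwd=0
After 13 (visit(M)): cur=M back=9 fwd=0

Answer: M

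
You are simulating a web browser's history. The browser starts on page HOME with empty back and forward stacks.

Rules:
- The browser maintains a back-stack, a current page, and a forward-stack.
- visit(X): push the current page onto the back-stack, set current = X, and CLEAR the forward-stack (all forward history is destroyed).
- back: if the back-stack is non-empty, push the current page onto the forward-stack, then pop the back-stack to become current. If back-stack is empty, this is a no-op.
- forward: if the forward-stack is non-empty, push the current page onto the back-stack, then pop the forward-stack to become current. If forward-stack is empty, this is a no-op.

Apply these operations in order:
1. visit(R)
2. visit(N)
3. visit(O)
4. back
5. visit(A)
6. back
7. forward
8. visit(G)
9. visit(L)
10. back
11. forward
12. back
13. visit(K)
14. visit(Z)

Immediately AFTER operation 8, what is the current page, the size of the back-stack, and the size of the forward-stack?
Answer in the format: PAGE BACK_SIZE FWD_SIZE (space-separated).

After 1 (visit(R)): cur=R back=1 fwd=0
After 2 (visit(N)): cur=N back=2 fwd=0
After 3 (visit(O)): cur=O back=3 fwd=0
After 4 (back): cur=N back=2 fwd=1
After 5 (visit(A)): cur=A back=3 fwd=0
After 6 (back): cur=N back=2 fwd=1
After 7 (forward): cur=A back=3 fwd=0
After 8 (visit(G)): cur=G back=4 fwd=0

G 4 0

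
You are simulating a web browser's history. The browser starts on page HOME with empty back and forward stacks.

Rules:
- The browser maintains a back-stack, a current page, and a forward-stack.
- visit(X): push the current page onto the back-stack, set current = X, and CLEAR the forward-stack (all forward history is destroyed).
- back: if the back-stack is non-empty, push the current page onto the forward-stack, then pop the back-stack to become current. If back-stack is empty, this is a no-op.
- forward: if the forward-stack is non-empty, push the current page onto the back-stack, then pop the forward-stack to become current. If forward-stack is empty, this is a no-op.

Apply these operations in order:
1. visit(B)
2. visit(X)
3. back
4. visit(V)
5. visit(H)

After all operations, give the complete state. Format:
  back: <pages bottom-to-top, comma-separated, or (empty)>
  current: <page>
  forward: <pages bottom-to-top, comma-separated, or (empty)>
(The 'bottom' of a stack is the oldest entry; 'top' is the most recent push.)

After 1 (visit(B)): cur=B back=1 fwd=0
After 2 (visit(X)): cur=X back=2 fwd=0
After 3 (back): cur=B back=1 fwd=1
After 4 (visit(V)): cur=V back=2 fwd=0
After 5 (visit(H)): cur=H back=3 fwd=0

Answer: back: HOME,B,V
current: H
forward: (empty)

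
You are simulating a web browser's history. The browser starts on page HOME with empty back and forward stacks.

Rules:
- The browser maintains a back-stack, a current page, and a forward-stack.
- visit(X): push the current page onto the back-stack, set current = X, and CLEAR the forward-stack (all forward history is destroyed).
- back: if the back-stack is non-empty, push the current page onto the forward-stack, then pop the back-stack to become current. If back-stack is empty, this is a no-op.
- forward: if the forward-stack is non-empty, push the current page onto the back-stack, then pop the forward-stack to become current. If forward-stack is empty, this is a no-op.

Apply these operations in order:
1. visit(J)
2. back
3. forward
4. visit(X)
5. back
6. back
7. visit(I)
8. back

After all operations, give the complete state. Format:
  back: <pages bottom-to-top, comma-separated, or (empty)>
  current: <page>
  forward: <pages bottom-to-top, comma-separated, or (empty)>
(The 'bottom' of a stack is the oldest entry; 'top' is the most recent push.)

After 1 (visit(J)): cur=J back=1 fwd=0
After 2 (back): cur=HOME back=0 fwd=1
After 3 (forward): cur=J back=1 fwd=0
After 4 (visit(X)): cur=X back=2 fwd=0
After 5 (back): cur=J back=1 fwd=1
After 6 (back): cur=HOME back=0 fwd=2
After 7 (visit(I)): cur=I back=1 fwd=0
After 8 (back): cur=HOME back=0 fwd=1

Answer: back: (empty)
current: HOME
forward: I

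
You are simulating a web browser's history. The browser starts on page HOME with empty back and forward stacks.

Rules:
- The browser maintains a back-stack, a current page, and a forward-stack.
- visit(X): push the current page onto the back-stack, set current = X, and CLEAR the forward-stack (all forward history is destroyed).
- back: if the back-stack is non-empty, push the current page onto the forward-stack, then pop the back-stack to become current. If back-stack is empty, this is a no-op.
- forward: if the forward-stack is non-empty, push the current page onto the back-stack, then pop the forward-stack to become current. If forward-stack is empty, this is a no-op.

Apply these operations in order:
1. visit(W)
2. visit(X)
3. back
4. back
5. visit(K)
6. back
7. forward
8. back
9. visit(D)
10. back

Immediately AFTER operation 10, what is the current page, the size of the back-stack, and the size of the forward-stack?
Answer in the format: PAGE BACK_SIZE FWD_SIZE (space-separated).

After 1 (visit(W)): cur=W back=1 fwd=0
After 2 (visit(X)): cur=X back=2 fwd=0
After 3 (back): cur=W back=1 fwd=1
After 4 (back): cur=HOME back=0 fwd=2
After 5 (visit(K)): cur=K back=1 fwd=0
After 6 (back): cur=HOME back=0 fwd=1
After 7 (forward): cur=K back=1 fwd=0
After 8 (back): cur=HOME back=0 fwd=1
After 9 (visit(D)): cur=D back=1 fwd=0
After 10 (back): cur=HOME back=0 fwd=1

HOME 0 1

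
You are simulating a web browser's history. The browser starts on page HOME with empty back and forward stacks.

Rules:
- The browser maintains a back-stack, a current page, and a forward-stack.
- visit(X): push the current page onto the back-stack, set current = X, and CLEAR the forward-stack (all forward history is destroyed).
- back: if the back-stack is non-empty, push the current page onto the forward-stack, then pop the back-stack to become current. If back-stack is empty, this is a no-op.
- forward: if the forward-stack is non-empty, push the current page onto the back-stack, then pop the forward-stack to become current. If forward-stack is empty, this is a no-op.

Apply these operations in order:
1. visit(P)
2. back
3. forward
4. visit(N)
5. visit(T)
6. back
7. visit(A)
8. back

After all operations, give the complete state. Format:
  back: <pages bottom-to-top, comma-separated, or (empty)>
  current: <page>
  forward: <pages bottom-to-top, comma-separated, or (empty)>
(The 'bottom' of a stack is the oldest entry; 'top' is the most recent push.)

Answer: back: HOME,P
current: N
forward: A

Derivation:
After 1 (visit(P)): cur=P back=1 fwd=0
After 2 (back): cur=HOME back=0 fwd=1
After 3 (forward): cur=P back=1 fwd=0
After 4 (visit(N)): cur=N back=2 fwd=0
After 5 (visit(T)): cur=T back=3 fwd=0
After 6 (back): cur=N back=2 fwd=1
After 7 (visit(A)): cur=A back=3 fwd=0
After 8 (back): cur=N back=2 fwd=1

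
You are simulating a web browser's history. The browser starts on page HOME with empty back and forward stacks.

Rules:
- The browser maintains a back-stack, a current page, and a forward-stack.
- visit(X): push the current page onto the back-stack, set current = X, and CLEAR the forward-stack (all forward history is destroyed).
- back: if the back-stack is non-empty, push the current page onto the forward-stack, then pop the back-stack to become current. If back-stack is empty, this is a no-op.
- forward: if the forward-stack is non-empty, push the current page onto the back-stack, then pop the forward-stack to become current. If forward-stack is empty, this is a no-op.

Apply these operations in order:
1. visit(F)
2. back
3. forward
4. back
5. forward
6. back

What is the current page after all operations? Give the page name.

After 1 (visit(F)): cur=F back=1 fwd=0
After 2 (back): cur=HOME back=0 fwd=1
After 3 (forward): cur=F back=1 fwd=0
After 4 (back): cur=HOME back=0 fwd=1
After 5 (forward): cur=F back=1 fwd=0
After 6 (back): cur=HOME back=0 fwd=1

Answer: HOME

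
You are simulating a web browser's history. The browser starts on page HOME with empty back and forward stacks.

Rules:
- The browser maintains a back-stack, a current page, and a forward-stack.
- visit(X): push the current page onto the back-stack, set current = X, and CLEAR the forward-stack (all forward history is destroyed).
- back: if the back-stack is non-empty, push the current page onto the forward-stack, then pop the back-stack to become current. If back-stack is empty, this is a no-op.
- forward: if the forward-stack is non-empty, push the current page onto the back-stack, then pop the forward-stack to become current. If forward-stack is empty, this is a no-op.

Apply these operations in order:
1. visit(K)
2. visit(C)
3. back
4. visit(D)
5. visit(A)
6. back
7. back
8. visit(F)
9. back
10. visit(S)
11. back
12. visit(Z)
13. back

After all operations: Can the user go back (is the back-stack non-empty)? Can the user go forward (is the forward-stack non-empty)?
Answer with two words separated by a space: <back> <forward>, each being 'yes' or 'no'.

After 1 (visit(K)): cur=K back=1 fwd=0
After 2 (visit(C)): cur=C back=2 fwd=0
After 3 (back): cur=K back=1 fwd=1
After 4 (visit(D)): cur=D back=2 fwd=0
After 5 (visit(A)): cur=A back=3 fwd=0
After 6 (back): cur=D back=2 fwd=1
After 7 (back): cur=K back=1 fwd=2
After 8 (visit(F)): cur=F back=2 fwd=0
After 9 (back): cur=K back=1 fwd=1
After 10 (visit(S)): cur=S back=2 fwd=0
After 11 (back): cur=K back=1 fwd=1
After 12 (visit(Z)): cur=Z back=2 fwd=0
After 13 (back): cur=K back=1 fwd=1

Answer: yes yes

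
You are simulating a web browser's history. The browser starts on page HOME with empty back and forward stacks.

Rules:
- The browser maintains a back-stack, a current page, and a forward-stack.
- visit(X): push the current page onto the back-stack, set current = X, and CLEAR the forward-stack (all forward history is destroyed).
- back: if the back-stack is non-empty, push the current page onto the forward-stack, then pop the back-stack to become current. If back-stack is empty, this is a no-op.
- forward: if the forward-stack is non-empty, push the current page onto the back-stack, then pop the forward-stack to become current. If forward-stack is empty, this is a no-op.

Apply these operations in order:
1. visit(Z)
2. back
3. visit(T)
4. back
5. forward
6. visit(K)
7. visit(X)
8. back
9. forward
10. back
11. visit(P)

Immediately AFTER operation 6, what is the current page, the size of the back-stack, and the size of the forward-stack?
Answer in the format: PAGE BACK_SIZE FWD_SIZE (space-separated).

After 1 (visit(Z)): cur=Z back=1 fwd=0
After 2 (back): cur=HOME back=0 fwd=1
After 3 (visit(T)): cur=T back=1 fwd=0
After 4 (back): cur=HOME back=0 fwd=1
After 5 (forward): cur=T back=1 fwd=0
After 6 (visit(K)): cur=K back=2 fwd=0

K 2 0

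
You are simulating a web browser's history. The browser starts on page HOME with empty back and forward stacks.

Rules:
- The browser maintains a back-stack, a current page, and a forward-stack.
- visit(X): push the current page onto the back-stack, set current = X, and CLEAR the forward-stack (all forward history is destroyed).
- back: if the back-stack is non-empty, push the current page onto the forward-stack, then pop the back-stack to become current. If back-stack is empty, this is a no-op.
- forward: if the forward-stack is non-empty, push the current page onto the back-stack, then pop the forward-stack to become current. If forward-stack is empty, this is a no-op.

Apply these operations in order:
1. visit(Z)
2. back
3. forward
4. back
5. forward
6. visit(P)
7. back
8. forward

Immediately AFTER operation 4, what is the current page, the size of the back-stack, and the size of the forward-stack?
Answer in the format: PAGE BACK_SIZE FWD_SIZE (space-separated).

After 1 (visit(Z)): cur=Z back=1 fwd=0
After 2 (back): cur=HOME back=0 fwd=1
After 3 (forward): cur=Z back=1 fwd=0
After 4 (back): cur=HOME back=0 fwd=1

HOME 0 1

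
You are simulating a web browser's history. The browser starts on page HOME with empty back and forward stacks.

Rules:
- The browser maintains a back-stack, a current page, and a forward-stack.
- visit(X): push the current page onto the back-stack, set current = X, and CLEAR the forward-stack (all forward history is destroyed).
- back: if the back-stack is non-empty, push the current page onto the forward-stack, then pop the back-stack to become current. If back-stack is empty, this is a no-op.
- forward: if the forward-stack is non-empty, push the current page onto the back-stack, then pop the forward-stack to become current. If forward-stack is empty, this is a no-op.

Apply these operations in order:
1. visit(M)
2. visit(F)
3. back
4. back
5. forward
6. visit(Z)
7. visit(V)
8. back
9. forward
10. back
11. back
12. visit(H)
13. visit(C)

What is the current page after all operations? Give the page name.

Answer: C

Derivation:
After 1 (visit(M)): cur=M back=1 fwd=0
After 2 (visit(F)): cur=F back=2 fwd=0
After 3 (back): cur=M back=1 fwd=1
After 4 (back): cur=HOME back=0 fwd=2
After 5 (forward): cur=M back=1 fwd=1
After 6 (visit(Z)): cur=Z back=2 fwd=0
After 7 (visit(V)): cur=V back=3 fwd=0
After 8 (back): cur=Z back=2 fwd=1
After 9 (forward): cur=V back=3 fwd=0
After 10 (back): cur=Z back=2 fwd=1
After 11 (back): cur=M back=1 fwd=2
After 12 (visit(H)): cur=H back=2 fwd=0
After 13 (visit(C)): cur=C back=3 fwd=0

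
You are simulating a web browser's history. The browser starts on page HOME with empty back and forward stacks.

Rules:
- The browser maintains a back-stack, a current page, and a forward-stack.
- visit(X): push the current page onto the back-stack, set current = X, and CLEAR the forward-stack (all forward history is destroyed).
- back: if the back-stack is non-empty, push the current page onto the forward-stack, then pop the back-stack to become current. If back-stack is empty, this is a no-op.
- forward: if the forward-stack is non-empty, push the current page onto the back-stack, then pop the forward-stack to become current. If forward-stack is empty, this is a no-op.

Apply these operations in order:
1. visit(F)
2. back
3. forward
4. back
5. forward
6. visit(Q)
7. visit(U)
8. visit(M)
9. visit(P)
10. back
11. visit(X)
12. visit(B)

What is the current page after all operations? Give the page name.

Answer: B

Derivation:
After 1 (visit(F)): cur=F back=1 fwd=0
After 2 (back): cur=HOME back=0 fwd=1
After 3 (forward): cur=F back=1 fwd=0
After 4 (back): cur=HOME back=0 fwd=1
After 5 (forward): cur=F back=1 fwd=0
After 6 (visit(Q)): cur=Q back=2 fwd=0
After 7 (visit(U)): cur=U back=3 fwd=0
After 8 (visit(M)): cur=M back=4 fwd=0
After 9 (visit(P)): cur=P back=5 fwd=0
After 10 (back): cur=M back=4 fwd=1
After 11 (visit(X)): cur=X back=5 fwd=0
After 12 (visit(B)): cur=B back=6 fwd=0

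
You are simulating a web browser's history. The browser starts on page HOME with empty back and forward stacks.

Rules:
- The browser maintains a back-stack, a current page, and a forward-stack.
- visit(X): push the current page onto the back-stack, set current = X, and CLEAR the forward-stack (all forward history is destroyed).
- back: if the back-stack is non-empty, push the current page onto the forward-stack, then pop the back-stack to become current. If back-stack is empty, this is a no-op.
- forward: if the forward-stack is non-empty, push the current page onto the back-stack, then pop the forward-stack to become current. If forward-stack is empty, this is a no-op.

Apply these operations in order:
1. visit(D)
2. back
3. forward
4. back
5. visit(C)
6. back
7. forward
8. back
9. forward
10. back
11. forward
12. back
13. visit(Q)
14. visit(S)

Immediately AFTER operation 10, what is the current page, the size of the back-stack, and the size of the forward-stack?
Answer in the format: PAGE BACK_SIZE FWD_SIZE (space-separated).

After 1 (visit(D)): cur=D back=1 fwd=0
After 2 (back): cur=HOME back=0 fwd=1
After 3 (forward): cur=D back=1 fwd=0
After 4 (back): cur=HOME back=0 fwd=1
After 5 (visit(C)): cur=C back=1 fwd=0
After 6 (back): cur=HOME back=0 fwd=1
After 7 (forward): cur=C back=1 fwd=0
After 8 (back): cur=HOME back=0 fwd=1
After 9 (forward): cur=C back=1 fwd=0
After 10 (back): cur=HOME back=0 fwd=1

HOME 0 1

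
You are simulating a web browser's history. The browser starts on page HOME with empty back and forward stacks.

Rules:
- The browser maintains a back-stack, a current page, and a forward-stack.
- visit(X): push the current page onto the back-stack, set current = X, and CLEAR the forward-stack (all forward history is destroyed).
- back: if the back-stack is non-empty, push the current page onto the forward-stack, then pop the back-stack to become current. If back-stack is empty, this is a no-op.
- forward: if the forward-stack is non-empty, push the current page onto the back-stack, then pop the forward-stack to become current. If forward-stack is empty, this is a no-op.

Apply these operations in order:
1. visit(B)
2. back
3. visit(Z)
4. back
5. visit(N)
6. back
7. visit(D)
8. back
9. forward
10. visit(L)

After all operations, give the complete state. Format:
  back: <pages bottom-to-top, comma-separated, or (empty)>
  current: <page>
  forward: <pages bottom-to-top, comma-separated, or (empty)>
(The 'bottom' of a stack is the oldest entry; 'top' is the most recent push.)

After 1 (visit(B)): cur=B back=1 fwd=0
After 2 (back): cur=HOME back=0 fwd=1
After 3 (visit(Z)): cur=Z back=1 fwd=0
After 4 (back): cur=HOME back=0 fwd=1
After 5 (visit(N)): cur=N back=1 fwd=0
After 6 (back): cur=HOME back=0 fwd=1
After 7 (visit(D)): cur=D back=1 fwd=0
After 8 (back): cur=HOME back=0 fwd=1
After 9 (forward): cur=D back=1 fwd=0
After 10 (visit(L)): cur=L back=2 fwd=0

Answer: back: HOME,D
current: L
forward: (empty)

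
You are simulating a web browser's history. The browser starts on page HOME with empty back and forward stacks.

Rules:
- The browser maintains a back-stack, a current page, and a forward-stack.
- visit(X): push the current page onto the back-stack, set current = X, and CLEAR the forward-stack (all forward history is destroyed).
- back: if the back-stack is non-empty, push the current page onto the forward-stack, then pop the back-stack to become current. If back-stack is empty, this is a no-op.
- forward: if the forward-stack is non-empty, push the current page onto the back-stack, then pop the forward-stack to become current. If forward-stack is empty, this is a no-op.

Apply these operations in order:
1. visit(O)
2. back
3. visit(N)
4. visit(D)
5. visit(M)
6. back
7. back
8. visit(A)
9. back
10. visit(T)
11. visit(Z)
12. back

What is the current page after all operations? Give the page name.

After 1 (visit(O)): cur=O back=1 fwd=0
After 2 (back): cur=HOME back=0 fwd=1
After 3 (visit(N)): cur=N back=1 fwd=0
After 4 (visit(D)): cur=D back=2 fwd=0
After 5 (visit(M)): cur=M back=3 fwd=0
After 6 (back): cur=D back=2 fwd=1
After 7 (back): cur=N back=1 fwd=2
After 8 (visit(A)): cur=A back=2 fwd=0
After 9 (back): cur=N back=1 fwd=1
After 10 (visit(T)): cur=T back=2 fwd=0
After 11 (visit(Z)): cur=Z back=3 fwd=0
After 12 (back): cur=T back=2 fwd=1

Answer: T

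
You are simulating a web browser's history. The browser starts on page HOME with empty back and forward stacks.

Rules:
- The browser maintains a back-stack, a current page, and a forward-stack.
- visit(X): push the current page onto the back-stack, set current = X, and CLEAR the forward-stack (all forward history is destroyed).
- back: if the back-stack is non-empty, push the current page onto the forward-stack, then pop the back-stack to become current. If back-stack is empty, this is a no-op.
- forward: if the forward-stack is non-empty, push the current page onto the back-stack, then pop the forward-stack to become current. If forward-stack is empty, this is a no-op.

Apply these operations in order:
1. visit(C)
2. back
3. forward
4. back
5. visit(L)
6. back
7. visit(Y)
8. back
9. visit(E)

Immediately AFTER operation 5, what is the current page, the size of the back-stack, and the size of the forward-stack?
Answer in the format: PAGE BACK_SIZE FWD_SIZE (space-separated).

After 1 (visit(C)): cur=C back=1 fwd=0
After 2 (back): cur=HOME back=0 fwd=1
After 3 (forward): cur=C back=1 fwd=0
After 4 (back): cur=HOME back=0 fwd=1
After 5 (visit(L)): cur=L back=1 fwd=0

L 1 0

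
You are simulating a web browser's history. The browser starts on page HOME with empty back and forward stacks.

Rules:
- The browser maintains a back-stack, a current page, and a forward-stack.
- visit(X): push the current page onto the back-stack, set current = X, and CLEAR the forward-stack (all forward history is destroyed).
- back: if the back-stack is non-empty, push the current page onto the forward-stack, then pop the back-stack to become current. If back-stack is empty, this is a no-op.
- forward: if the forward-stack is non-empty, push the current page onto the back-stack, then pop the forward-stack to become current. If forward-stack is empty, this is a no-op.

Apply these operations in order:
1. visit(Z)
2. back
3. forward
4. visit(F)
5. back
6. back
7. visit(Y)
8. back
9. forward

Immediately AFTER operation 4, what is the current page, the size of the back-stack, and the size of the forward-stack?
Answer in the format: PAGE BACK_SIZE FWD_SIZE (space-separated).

After 1 (visit(Z)): cur=Z back=1 fwd=0
After 2 (back): cur=HOME back=0 fwd=1
After 3 (forward): cur=Z back=1 fwd=0
After 4 (visit(F)): cur=F back=2 fwd=0

F 2 0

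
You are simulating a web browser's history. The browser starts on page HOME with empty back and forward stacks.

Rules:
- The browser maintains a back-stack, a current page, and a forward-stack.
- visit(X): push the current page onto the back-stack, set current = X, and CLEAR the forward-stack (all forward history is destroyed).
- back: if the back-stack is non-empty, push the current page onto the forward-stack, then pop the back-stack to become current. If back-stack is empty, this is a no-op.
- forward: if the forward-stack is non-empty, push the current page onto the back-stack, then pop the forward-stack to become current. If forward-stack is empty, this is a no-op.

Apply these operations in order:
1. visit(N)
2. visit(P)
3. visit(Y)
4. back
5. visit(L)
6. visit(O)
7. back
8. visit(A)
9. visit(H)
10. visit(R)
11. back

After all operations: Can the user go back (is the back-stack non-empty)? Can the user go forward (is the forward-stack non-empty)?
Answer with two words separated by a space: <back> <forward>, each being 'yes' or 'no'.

After 1 (visit(N)): cur=N back=1 fwd=0
After 2 (visit(P)): cur=P back=2 fwd=0
After 3 (visit(Y)): cur=Y back=3 fwd=0
After 4 (back): cur=P back=2 fwd=1
After 5 (visit(L)): cur=L back=3 fwd=0
After 6 (visit(O)): cur=O back=4 fwd=0
After 7 (back): cur=L back=3 fwd=1
After 8 (visit(A)): cur=A back=4 fwd=0
After 9 (visit(H)): cur=H back=5 fwd=0
After 10 (visit(R)): cur=R back=6 fwd=0
After 11 (back): cur=H back=5 fwd=1

Answer: yes yes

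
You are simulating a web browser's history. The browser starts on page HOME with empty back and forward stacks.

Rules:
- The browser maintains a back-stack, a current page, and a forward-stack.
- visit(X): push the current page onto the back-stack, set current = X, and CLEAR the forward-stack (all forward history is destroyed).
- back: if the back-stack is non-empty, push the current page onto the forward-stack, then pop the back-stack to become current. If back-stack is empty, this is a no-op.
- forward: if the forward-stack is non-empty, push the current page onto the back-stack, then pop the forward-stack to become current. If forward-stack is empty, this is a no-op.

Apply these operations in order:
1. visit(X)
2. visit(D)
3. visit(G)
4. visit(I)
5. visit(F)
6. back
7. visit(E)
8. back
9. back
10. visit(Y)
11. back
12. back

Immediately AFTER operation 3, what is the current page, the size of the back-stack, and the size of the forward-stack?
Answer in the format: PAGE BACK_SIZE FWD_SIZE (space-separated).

After 1 (visit(X)): cur=X back=1 fwd=0
After 2 (visit(D)): cur=D back=2 fwd=0
After 3 (visit(G)): cur=G back=3 fwd=0

G 3 0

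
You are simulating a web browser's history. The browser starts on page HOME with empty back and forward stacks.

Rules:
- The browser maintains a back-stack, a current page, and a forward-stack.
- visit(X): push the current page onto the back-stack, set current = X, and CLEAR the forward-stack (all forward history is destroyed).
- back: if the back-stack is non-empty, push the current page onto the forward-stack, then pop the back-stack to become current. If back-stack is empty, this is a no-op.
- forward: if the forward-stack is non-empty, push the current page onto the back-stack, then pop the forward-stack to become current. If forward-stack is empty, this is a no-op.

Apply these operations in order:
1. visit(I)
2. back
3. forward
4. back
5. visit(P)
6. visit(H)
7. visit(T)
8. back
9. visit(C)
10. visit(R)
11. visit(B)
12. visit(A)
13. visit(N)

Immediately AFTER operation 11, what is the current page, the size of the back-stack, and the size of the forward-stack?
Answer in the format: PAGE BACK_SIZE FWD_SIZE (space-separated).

After 1 (visit(I)): cur=I back=1 fwd=0
After 2 (back): cur=HOME back=0 fwd=1
After 3 (forward): cur=I back=1 fwd=0
After 4 (back): cur=HOME back=0 fwd=1
After 5 (visit(P)): cur=P back=1 fwd=0
After 6 (visit(H)): cur=H back=2 fwd=0
After 7 (visit(T)): cur=T back=3 fwd=0
After 8 (back): cur=H back=2 fwd=1
After 9 (visit(C)): cur=C back=3 fwd=0
After 10 (visit(R)): cur=R back=4 fwd=0
After 11 (visit(B)): cur=B back=5 fwd=0

B 5 0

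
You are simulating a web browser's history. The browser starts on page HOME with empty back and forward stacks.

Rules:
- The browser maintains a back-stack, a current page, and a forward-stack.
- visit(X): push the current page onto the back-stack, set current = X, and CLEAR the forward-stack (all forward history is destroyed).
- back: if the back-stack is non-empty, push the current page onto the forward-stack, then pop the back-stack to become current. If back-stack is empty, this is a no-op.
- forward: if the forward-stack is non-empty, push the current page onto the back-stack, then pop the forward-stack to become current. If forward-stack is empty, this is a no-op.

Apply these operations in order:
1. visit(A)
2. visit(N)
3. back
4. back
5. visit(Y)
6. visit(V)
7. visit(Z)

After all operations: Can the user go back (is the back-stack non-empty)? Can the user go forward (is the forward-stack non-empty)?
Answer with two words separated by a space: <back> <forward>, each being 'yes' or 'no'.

After 1 (visit(A)): cur=A back=1 fwd=0
After 2 (visit(N)): cur=N back=2 fwd=0
After 3 (back): cur=A back=1 fwd=1
After 4 (back): cur=HOME back=0 fwd=2
After 5 (visit(Y)): cur=Y back=1 fwd=0
After 6 (visit(V)): cur=V back=2 fwd=0
After 7 (visit(Z)): cur=Z back=3 fwd=0

Answer: yes no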